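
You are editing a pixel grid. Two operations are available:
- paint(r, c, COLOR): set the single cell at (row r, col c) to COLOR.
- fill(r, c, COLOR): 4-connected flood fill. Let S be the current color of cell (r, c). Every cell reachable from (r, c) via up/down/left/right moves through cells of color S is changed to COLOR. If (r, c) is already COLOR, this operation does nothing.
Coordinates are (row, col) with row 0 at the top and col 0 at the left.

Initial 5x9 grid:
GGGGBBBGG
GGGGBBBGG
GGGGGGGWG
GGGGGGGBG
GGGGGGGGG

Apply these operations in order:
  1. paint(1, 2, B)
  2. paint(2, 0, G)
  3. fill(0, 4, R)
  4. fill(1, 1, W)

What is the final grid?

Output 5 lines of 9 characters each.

After op 1 paint(1,2,B):
GGGGBBBGG
GGBGBBBGG
GGGGGGGWG
GGGGGGGBG
GGGGGGGGG
After op 2 paint(2,0,G):
GGGGBBBGG
GGBGBBBGG
GGGGGGGWG
GGGGGGGBG
GGGGGGGGG
After op 3 fill(0,4,R) [6 cells changed]:
GGGGRRRGG
GGBGRRRGG
GGGGGGGWG
GGGGGGGBG
GGGGGGGGG
After op 4 fill(1,1,W) [36 cells changed]:
WWWWRRRWW
WWBWRRRWW
WWWWWWWWW
WWWWWWWBW
WWWWWWWWW

Answer: WWWWRRRWW
WWBWRRRWW
WWWWWWWWW
WWWWWWWBW
WWWWWWWWW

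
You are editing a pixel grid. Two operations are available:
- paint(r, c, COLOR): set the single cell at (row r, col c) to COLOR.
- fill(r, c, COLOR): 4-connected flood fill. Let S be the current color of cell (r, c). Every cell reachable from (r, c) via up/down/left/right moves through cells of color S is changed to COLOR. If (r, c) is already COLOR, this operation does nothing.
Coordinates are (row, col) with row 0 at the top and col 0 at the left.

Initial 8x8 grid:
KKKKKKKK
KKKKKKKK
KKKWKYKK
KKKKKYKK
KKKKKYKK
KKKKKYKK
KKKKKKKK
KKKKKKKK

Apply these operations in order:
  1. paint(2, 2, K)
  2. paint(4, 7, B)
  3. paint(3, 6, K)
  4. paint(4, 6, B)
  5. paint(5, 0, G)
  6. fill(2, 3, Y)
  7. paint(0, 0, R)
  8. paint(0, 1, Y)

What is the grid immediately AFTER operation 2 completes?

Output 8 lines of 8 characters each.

After op 1 paint(2,2,K):
KKKKKKKK
KKKKKKKK
KKKWKYKK
KKKKKYKK
KKKKKYKK
KKKKKYKK
KKKKKKKK
KKKKKKKK
After op 2 paint(4,7,B):
KKKKKKKK
KKKKKKKK
KKKWKYKK
KKKKKYKK
KKKKKYKB
KKKKKYKK
KKKKKKKK
KKKKKKKK

Answer: KKKKKKKK
KKKKKKKK
KKKWKYKK
KKKKKYKK
KKKKKYKB
KKKKKYKK
KKKKKKKK
KKKKKKKK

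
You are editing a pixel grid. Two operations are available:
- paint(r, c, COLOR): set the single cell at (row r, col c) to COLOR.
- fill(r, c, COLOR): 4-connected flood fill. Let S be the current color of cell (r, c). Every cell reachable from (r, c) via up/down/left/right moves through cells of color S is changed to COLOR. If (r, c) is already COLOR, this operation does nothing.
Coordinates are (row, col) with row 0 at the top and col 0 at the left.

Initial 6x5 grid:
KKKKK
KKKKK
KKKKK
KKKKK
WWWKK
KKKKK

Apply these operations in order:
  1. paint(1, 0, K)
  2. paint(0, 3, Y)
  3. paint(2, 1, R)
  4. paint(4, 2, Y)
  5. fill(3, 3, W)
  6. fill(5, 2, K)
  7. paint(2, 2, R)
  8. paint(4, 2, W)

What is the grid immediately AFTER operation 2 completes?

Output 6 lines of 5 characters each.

After op 1 paint(1,0,K):
KKKKK
KKKKK
KKKKK
KKKKK
WWWKK
KKKKK
After op 2 paint(0,3,Y):
KKKYK
KKKKK
KKKKK
KKKKK
WWWKK
KKKKK

Answer: KKKYK
KKKKK
KKKKK
KKKKK
WWWKK
KKKKK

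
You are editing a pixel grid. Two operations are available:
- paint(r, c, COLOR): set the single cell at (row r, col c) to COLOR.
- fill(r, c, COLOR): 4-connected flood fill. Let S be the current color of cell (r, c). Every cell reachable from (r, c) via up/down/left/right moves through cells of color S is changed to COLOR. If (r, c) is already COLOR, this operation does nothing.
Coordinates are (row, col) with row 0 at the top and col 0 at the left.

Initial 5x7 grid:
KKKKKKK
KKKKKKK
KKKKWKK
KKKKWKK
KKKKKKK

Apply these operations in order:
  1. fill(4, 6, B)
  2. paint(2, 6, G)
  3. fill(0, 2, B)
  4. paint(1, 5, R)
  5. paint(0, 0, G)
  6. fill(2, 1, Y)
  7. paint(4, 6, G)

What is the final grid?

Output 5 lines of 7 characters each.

After op 1 fill(4,6,B) [33 cells changed]:
BBBBBBB
BBBBBBB
BBBBWBB
BBBBWBB
BBBBBBB
After op 2 paint(2,6,G):
BBBBBBB
BBBBBBB
BBBBWBG
BBBBWBB
BBBBBBB
After op 3 fill(0,2,B) [0 cells changed]:
BBBBBBB
BBBBBBB
BBBBWBG
BBBBWBB
BBBBBBB
After op 4 paint(1,5,R):
BBBBBBB
BBBBBRB
BBBBWBG
BBBBWBB
BBBBBBB
After op 5 paint(0,0,G):
GBBBBBB
BBBBBRB
BBBBWBG
BBBBWBB
BBBBBBB
After op 6 fill(2,1,Y) [30 cells changed]:
GYYYYYY
YYYYYRY
YYYYWYG
YYYYWYY
YYYYYYY
After op 7 paint(4,6,G):
GYYYYYY
YYYYYRY
YYYYWYG
YYYYWYY
YYYYYYG

Answer: GYYYYYY
YYYYYRY
YYYYWYG
YYYYWYY
YYYYYYG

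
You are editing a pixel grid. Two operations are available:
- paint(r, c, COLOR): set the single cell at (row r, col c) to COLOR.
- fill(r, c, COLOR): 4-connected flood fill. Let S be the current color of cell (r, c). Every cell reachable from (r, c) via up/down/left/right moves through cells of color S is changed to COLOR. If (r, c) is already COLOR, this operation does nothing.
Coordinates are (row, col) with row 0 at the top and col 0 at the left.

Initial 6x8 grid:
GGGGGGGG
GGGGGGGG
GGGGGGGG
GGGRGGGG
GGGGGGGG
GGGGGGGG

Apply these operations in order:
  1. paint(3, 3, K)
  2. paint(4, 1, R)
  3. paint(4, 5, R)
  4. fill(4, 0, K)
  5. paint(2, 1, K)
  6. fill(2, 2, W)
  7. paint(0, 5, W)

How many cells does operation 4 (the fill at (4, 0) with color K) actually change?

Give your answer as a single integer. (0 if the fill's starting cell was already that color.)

Answer: 45

Derivation:
After op 1 paint(3,3,K):
GGGGGGGG
GGGGGGGG
GGGGGGGG
GGGKGGGG
GGGGGGGG
GGGGGGGG
After op 2 paint(4,1,R):
GGGGGGGG
GGGGGGGG
GGGGGGGG
GGGKGGGG
GRGGGGGG
GGGGGGGG
After op 3 paint(4,5,R):
GGGGGGGG
GGGGGGGG
GGGGGGGG
GGGKGGGG
GRGGGRGG
GGGGGGGG
After op 4 fill(4,0,K) [45 cells changed]:
KKKKKKKK
KKKKKKKK
KKKKKKKK
KKKKKKKK
KRKKKRKK
KKKKKKKK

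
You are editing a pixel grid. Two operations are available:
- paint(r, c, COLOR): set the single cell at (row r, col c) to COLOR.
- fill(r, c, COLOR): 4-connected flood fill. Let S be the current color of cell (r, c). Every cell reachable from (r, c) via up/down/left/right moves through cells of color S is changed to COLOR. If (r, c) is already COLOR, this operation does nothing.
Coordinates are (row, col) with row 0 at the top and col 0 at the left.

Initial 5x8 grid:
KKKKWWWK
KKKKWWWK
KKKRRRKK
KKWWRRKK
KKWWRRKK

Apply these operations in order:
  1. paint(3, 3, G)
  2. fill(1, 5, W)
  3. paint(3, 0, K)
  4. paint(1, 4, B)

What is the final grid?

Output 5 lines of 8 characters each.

Answer: KKKKWWWK
KKKKBWWK
KKKRRRKK
KKWGRRKK
KKWWRRKK

Derivation:
After op 1 paint(3,3,G):
KKKKWWWK
KKKKWWWK
KKKRRRKK
KKWGRRKK
KKWWRRKK
After op 2 fill(1,5,W) [0 cells changed]:
KKKKWWWK
KKKKWWWK
KKKRRRKK
KKWGRRKK
KKWWRRKK
After op 3 paint(3,0,K):
KKKKWWWK
KKKKWWWK
KKKRRRKK
KKWGRRKK
KKWWRRKK
After op 4 paint(1,4,B):
KKKKWWWK
KKKKBWWK
KKKRRRKK
KKWGRRKK
KKWWRRKK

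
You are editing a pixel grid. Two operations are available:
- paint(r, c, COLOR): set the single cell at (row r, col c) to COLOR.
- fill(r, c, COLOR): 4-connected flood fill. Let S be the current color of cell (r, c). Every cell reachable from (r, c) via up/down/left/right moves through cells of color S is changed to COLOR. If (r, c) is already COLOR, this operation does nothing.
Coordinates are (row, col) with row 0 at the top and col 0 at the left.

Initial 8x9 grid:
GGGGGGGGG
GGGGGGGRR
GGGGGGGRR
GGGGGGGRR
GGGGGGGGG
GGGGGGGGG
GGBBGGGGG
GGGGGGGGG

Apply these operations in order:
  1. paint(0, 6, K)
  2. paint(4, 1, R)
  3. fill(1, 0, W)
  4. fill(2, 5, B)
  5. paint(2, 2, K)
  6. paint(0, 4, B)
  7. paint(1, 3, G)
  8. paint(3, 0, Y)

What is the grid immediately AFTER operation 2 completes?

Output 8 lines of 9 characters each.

After op 1 paint(0,6,K):
GGGGGGKGG
GGGGGGGRR
GGGGGGGRR
GGGGGGGRR
GGGGGGGGG
GGGGGGGGG
GGBBGGGGG
GGGGGGGGG
After op 2 paint(4,1,R):
GGGGGGKGG
GGGGGGGRR
GGGGGGGRR
GGGGGGGRR
GRGGGGGGG
GGGGGGGGG
GGBBGGGGG
GGGGGGGGG

Answer: GGGGGGKGG
GGGGGGGRR
GGGGGGGRR
GGGGGGGRR
GRGGGGGGG
GGGGGGGGG
GGBBGGGGG
GGGGGGGGG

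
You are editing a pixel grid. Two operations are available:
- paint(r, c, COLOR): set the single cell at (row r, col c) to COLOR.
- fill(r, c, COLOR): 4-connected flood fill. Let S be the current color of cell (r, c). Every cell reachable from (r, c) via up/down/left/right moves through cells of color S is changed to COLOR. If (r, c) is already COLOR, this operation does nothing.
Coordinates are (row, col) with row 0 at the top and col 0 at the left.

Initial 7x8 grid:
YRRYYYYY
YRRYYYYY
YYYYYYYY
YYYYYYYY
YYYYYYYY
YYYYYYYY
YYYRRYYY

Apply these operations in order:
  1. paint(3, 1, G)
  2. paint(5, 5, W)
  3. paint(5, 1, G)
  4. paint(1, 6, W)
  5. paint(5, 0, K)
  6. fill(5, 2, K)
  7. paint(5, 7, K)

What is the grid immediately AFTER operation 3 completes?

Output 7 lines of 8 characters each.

Answer: YRRYYYYY
YRRYYYYY
YYYYYYYY
YGYYYYYY
YYYYYYYY
YGYYYWYY
YYYRRYYY

Derivation:
After op 1 paint(3,1,G):
YRRYYYYY
YRRYYYYY
YYYYYYYY
YGYYYYYY
YYYYYYYY
YYYYYYYY
YYYRRYYY
After op 2 paint(5,5,W):
YRRYYYYY
YRRYYYYY
YYYYYYYY
YGYYYYYY
YYYYYYYY
YYYYYWYY
YYYRRYYY
After op 3 paint(5,1,G):
YRRYYYYY
YRRYYYYY
YYYYYYYY
YGYYYYYY
YYYYYYYY
YGYYYWYY
YYYRRYYY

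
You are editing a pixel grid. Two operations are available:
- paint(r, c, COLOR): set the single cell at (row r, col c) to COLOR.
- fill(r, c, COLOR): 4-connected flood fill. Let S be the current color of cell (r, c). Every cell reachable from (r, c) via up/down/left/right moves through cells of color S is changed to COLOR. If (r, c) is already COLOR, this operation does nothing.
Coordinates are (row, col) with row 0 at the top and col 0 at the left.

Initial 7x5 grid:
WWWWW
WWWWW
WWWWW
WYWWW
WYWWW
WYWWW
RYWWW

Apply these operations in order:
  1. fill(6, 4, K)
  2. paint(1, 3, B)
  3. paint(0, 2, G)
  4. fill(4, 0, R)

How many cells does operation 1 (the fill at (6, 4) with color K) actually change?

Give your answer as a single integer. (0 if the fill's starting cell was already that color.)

Answer: 30

Derivation:
After op 1 fill(6,4,K) [30 cells changed]:
KKKKK
KKKKK
KKKKK
KYKKK
KYKKK
KYKKK
RYKKK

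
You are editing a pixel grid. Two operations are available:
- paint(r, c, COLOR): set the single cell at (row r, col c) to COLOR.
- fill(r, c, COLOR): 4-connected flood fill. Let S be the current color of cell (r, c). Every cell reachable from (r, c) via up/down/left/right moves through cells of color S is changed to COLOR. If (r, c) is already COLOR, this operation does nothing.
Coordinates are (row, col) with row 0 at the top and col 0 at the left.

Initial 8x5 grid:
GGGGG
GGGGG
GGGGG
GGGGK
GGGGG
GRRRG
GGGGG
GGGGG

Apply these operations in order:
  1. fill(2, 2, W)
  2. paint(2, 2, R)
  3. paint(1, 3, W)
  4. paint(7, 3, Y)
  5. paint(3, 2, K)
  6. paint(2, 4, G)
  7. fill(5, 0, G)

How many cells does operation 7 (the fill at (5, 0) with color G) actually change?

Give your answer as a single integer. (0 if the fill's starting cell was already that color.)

Answer: 32

Derivation:
After op 1 fill(2,2,W) [36 cells changed]:
WWWWW
WWWWW
WWWWW
WWWWK
WWWWW
WRRRW
WWWWW
WWWWW
After op 2 paint(2,2,R):
WWWWW
WWWWW
WWRWW
WWWWK
WWWWW
WRRRW
WWWWW
WWWWW
After op 3 paint(1,3,W):
WWWWW
WWWWW
WWRWW
WWWWK
WWWWW
WRRRW
WWWWW
WWWWW
After op 4 paint(7,3,Y):
WWWWW
WWWWW
WWRWW
WWWWK
WWWWW
WRRRW
WWWWW
WWWYW
After op 5 paint(3,2,K):
WWWWW
WWWWW
WWRWW
WWKWK
WWWWW
WRRRW
WWWWW
WWWYW
After op 6 paint(2,4,G):
WWWWW
WWWWW
WWRWG
WWKWK
WWWWW
WRRRW
WWWWW
WWWYW
After op 7 fill(5,0,G) [32 cells changed]:
GGGGG
GGGGG
GGRGG
GGKGK
GGGGG
GRRRG
GGGGG
GGGYG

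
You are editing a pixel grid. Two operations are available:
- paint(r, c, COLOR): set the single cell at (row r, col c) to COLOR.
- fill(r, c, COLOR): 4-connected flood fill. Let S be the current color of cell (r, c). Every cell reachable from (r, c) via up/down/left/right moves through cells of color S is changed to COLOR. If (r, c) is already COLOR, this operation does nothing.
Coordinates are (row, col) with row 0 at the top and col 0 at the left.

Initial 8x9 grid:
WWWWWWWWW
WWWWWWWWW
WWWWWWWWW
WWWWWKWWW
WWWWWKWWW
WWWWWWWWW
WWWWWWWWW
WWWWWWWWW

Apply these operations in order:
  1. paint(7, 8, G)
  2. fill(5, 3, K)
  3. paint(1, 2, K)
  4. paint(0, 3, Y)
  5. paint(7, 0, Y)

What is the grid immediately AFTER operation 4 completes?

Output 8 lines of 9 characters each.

Answer: KKKYKKKKK
KKKKKKKKK
KKKKKKKKK
KKKKKKKKK
KKKKKKKKK
KKKKKKKKK
KKKKKKKKK
KKKKKKKKG

Derivation:
After op 1 paint(7,8,G):
WWWWWWWWW
WWWWWWWWW
WWWWWWWWW
WWWWWKWWW
WWWWWKWWW
WWWWWWWWW
WWWWWWWWW
WWWWWWWWG
After op 2 fill(5,3,K) [69 cells changed]:
KKKKKKKKK
KKKKKKKKK
KKKKKKKKK
KKKKKKKKK
KKKKKKKKK
KKKKKKKKK
KKKKKKKKK
KKKKKKKKG
After op 3 paint(1,2,K):
KKKKKKKKK
KKKKKKKKK
KKKKKKKKK
KKKKKKKKK
KKKKKKKKK
KKKKKKKKK
KKKKKKKKK
KKKKKKKKG
After op 4 paint(0,3,Y):
KKKYKKKKK
KKKKKKKKK
KKKKKKKKK
KKKKKKKKK
KKKKKKKKK
KKKKKKKKK
KKKKKKKKK
KKKKKKKKG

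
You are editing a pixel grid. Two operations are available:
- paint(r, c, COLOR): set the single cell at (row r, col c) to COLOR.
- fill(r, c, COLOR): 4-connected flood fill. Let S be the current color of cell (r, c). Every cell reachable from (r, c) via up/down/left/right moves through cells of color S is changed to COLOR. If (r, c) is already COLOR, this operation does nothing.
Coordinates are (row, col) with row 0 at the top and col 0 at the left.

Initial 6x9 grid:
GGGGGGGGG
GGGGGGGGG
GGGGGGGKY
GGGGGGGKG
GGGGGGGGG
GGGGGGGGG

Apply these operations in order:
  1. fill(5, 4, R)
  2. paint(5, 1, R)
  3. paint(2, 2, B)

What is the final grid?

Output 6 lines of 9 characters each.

Answer: RRRRRRRRR
RRRRRRRRR
RRBRRRRKY
RRRRRRRKR
RRRRRRRRR
RRRRRRRRR

Derivation:
After op 1 fill(5,4,R) [51 cells changed]:
RRRRRRRRR
RRRRRRRRR
RRRRRRRKY
RRRRRRRKR
RRRRRRRRR
RRRRRRRRR
After op 2 paint(5,1,R):
RRRRRRRRR
RRRRRRRRR
RRRRRRRKY
RRRRRRRKR
RRRRRRRRR
RRRRRRRRR
After op 3 paint(2,2,B):
RRRRRRRRR
RRRRRRRRR
RRBRRRRKY
RRRRRRRKR
RRRRRRRRR
RRRRRRRRR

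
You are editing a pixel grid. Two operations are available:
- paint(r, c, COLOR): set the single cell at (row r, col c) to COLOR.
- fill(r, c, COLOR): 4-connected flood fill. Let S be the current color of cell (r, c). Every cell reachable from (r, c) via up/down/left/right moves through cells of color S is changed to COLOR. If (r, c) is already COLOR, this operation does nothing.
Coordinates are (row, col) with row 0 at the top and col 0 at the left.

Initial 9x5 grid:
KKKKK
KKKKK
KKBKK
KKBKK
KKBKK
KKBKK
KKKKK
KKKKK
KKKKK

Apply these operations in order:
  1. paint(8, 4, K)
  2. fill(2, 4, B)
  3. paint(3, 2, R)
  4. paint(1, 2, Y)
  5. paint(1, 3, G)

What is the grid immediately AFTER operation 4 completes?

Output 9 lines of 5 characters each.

Answer: BBBBB
BBYBB
BBBBB
BBRBB
BBBBB
BBBBB
BBBBB
BBBBB
BBBBB

Derivation:
After op 1 paint(8,4,K):
KKKKK
KKKKK
KKBKK
KKBKK
KKBKK
KKBKK
KKKKK
KKKKK
KKKKK
After op 2 fill(2,4,B) [41 cells changed]:
BBBBB
BBBBB
BBBBB
BBBBB
BBBBB
BBBBB
BBBBB
BBBBB
BBBBB
After op 3 paint(3,2,R):
BBBBB
BBBBB
BBBBB
BBRBB
BBBBB
BBBBB
BBBBB
BBBBB
BBBBB
After op 4 paint(1,2,Y):
BBBBB
BBYBB
BBBBB
BBRBB
BBBBB
BBBBB
BBBBB
BBBBB
BBBBB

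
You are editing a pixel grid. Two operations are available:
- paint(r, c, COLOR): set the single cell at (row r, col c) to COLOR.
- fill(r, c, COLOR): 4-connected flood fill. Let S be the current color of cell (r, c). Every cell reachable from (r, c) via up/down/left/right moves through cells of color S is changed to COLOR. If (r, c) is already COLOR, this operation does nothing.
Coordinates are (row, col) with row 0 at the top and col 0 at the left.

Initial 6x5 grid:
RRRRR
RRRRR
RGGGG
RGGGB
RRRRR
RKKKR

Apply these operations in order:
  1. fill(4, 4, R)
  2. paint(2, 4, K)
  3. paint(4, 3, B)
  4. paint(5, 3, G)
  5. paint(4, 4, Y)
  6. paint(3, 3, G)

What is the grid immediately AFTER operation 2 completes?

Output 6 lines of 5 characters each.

After op 1 fill(4,4,R) [0 cells changed]:
RRRRR
RRRRR
RGGGG
RGGGB
RRRRR
RKKKR
After op 2 paint(2,4,K):
RRRRR
RRRRR
RGGGK
RGGGB
RRRRR
RKKKR

Answer: RRRRR
RRRRR
RGGGK
RGGGB
RRRRR
RKKKR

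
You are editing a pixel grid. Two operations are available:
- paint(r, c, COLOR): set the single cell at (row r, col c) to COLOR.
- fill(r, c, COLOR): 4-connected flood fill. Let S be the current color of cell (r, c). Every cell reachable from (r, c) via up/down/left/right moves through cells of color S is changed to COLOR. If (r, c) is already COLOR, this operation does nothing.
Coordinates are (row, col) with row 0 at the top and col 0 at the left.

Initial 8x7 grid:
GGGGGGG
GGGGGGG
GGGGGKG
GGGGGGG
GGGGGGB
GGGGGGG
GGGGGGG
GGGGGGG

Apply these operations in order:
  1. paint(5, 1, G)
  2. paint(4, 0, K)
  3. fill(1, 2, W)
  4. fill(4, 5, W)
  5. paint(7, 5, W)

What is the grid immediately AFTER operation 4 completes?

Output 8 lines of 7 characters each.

Answer: WWWWWWW
WWWWWWW
WWWWWKW
WWWWWWW
KWWWWWB
WWWWWWW
WWWWWWW
WWWWWWW

Derivation:
After op 1 paint(5,1,G):
GGGGGGG
GGGGGGG
GGGGGKG
GGGGGGG
GGGGGGB
GGGGGGG
GGGGGGG
GGGGGGG
After op 2 paint(4,0,K):
GGGGGGG
GGGGGGG
GGGGGKG
GGGGGGG
KGGGGGB
GGGGGGG
GGGGGGG
GGGGGGG
After op 3 fill(1,2,W) [53 cells changed]:
WWWWWWW
WWWWWWW
WWWWWKW
WWWWWWW
KWWWWWB
WWWWWWW
WWWWWWW
WWWWWWW
After op 4 fill(4,5,W) [0 cells changed]:
WWWWWWW
WWWWWWW
WWWWWKW
WWWWWWW
KWWWWWB
WWWWWWW
WWWWWWW
WWWWWWW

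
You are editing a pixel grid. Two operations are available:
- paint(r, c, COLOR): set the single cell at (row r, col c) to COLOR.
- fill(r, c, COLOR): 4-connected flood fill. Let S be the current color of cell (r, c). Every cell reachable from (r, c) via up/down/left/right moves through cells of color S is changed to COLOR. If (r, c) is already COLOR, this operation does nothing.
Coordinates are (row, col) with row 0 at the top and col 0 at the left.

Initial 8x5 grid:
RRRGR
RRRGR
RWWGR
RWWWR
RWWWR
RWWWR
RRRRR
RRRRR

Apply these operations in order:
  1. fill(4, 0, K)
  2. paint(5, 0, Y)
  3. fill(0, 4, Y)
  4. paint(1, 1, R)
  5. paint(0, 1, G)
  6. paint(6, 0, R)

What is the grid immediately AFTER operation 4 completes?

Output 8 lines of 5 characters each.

After op 1 fill(4,0,K) [26 cells changed]:
KKKGK
KKKGK
KWWGK
KWWWK
KWWWK
KWWWK
KKKKK
KKKKK
After op 2 paint(5,0,Y):
KKKGK
KKKGK
KWWGK
KWWWK
KWWWK
YWWWK
KKKKK
KKKKK
After op 3 fill(0,4,Y) [16 cells changed]:
KKKGY
KKKGY
KWWGY
KWWWY
KWWWY
YWWWY
YYYYY
YYYYY
After op 4 paint(1,1,R):
KKKGY
KRKGY
KWWGY
KWWWY
KWWWY
YWWWY
YYYYY
YYYYY

Answer: KKKGY
KRKGY
KWWGY
KWWWY
KWWWY
YWWWY
YYYYY
YYYYY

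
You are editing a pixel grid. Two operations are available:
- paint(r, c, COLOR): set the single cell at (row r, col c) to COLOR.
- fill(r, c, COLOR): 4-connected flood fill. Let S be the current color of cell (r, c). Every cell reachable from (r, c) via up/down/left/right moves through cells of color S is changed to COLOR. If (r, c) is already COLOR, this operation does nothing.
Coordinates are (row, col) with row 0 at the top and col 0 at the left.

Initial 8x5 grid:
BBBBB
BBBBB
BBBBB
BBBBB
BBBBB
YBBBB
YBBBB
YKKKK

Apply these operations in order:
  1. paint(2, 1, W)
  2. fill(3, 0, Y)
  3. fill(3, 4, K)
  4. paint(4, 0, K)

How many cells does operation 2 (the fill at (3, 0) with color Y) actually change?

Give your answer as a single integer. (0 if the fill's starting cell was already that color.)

After op 1 paint(2,1,W):
BBBBB
BBBBB
BWBBB
BBBBB
BBBBB
YBBBB
YBBBB
YKKKK
After op 2 fill(3,0,Y) [32 cells changed]:
YYYYY
YYYYY
YWYYY
YYYYY
YYYYY
YYYYY
YYYYY
YKKKK

Answer: 32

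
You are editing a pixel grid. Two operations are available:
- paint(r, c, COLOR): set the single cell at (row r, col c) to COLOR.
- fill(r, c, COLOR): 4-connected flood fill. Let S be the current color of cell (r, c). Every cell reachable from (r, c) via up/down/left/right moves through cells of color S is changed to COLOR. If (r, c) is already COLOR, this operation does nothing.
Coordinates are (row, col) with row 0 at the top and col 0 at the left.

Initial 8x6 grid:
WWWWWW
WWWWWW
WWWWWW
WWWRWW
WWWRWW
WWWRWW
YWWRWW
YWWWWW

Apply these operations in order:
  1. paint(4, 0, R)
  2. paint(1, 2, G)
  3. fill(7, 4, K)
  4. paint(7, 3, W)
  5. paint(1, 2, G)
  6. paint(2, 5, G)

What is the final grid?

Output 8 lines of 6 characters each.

Answer: KKKKKK
KKGKKK
KKKKKG
KKKRKK
RKKRKK
KKKRKK
YKKRKK
YKKWKK

Derivation:
After op 1 paint(4,0,R):
WWWWWW
WWWWWW
WWWWWW
WWWRWW
RWWRWW
WWWRWW
YWWRWW
YWWWWW
After op 2 paint(1,2,G):
WWWWWW
WWGWWW
WWWWWW
WWWRWW
RWWRWW
WWWRWW
YWWRWW
YWWWWW
After op 3 fill(7,4,K) [40 cells changed]:
KKKKKK
KKGKKK
KKKKKK
KKKRKK
RKKRKK
KKKRKK
YKKRKK
YKKKKK
After op 4 paint(7,3,W):
KKKKKK
KKGKKK
KKKKKK
KKKRKK
RKKRKK
KKKRKK
YKKRKK
YKKWKK
After op 5 paint(1,2,G):
KKKKKK
KKGKKK
KKKKKK
KKKRKK
RKKRKK
KKKRKK
YKKRKK
YKKWKK
After op 6 paint(2,5,G):
KKKKKK
KKGKKK
KKKKKG
KKKRKK
RKKRKK
KKKRKK
YKKRKK
YKKWKK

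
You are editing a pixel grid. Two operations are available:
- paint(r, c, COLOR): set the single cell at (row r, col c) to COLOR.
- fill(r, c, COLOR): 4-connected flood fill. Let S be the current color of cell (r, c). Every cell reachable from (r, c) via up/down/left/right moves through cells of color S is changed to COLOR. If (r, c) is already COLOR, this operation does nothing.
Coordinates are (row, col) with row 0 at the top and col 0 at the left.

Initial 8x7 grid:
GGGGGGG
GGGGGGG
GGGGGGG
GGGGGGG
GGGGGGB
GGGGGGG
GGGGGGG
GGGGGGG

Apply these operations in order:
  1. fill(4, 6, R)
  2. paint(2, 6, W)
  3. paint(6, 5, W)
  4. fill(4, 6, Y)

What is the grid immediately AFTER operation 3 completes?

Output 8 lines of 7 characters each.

Answer: GGGGGGG
GGGGGGG
GGGGGGW
GGGGGGG
GGGGGGR
GGGGGGG
GGGGGWG
GGGGGGG

Derivation:
After op 1 fill(4,6,R) [1 cells changed]:
GGGGGGG
GGGGGGG
GGGGGGG
GGGGGGG
GGGGGGR
GGGGGGG
GGGGGGG
GGGGGGG
After op 2 paint(2,6,W):
GGGGGGG
GGGGGGG
GGGGGGW
GGGGGGG
GGGGGGR
GGGGGGG
GGGGGGG
GGGGGGG
After op 3 paint(6,5,W):
GGGGGGG
GGGGGGG
GGGGGGW
GGGGGGG
GGGGGGR
GGGGGGG
GGGGGWG
GGGGGGG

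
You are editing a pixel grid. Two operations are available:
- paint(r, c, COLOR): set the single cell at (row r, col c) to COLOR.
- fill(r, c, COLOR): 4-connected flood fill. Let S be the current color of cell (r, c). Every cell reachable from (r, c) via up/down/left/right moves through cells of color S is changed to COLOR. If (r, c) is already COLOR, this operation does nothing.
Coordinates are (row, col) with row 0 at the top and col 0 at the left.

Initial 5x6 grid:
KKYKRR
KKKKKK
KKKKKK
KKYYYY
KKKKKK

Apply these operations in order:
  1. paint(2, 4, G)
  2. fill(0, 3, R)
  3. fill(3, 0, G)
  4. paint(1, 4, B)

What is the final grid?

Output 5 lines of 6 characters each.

Answer: GGYGGG
GGGGBG
GGGGGG
GGYYYY
GGGGGG

Derivation:
After op 1 paint(2,4,G):
KKYKRR
KKKKKK
KKKKGK
KKYYYY
KKKKKK
After op 2 fill(0,3,R) [22 cells changed]:
RRYRRR
RRRRRR
RRRRGR
RRYYYY
RRRRRR
After op 3 fill(3,0,G) [24 cells changed]:
GGYGGG
GGGGGG
GGGGGG
GGYYYY
GGGGGG
After op 4 paint(1,4,B):
GGYGGG
GGGGBG
GGGGGG
GGYYYY
GGGGGG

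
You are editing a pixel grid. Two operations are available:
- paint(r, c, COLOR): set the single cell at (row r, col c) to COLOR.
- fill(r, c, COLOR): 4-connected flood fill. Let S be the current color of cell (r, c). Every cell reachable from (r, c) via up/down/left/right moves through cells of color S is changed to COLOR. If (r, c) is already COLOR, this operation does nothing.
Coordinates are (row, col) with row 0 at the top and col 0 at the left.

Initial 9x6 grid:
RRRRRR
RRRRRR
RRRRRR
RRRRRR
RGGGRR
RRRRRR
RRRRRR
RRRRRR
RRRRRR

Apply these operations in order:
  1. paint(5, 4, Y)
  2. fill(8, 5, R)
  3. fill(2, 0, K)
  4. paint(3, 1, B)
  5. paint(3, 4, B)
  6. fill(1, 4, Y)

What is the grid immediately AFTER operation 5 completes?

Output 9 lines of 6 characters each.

After op 1 paint(5,4,Y):
RRRRRR
RRRRRR
RRRRRR
RRRRRR
RGGGRR
RRRRYR
RRRRRR
RRRRRR
RRRRRR
After op 2 fill(8,5,R) [0 cells changed]:
RRRRRR
RRRRRR
RRRRRR
RRRRRR
RGGGRR
RRRRYR
RRRRRR
RRRRRR
RRRRRR
After op 3 fill(2,0,K) [50 cells changed]:
KKKKKK
KKKKKK
KKKKKK
KKKKKK
KGGGKK
KKKKYK
KKKKKK
KKKKKK
KKKKKK
After op 4 paint(3,1,B):
KKKKKK
KKKKKK
KKKKKK
KBKKKK
KGGGKK
KKKKYK
KKKKKK
KKKKKK
KKKKKK
After op 5 paint(3,4,B):
KKKKKK
KKKKKK
KKKKKK
KBKKBK
KGGGKK
KKKKYK
KKKKKK
KKKKKK
KKKKKK

Answer: KKKKKK
KKKKKK
KKKKKK
KBKKBK
KGGGKK
KKKKYK
KKKKKK
KKKKKK
KKKKKK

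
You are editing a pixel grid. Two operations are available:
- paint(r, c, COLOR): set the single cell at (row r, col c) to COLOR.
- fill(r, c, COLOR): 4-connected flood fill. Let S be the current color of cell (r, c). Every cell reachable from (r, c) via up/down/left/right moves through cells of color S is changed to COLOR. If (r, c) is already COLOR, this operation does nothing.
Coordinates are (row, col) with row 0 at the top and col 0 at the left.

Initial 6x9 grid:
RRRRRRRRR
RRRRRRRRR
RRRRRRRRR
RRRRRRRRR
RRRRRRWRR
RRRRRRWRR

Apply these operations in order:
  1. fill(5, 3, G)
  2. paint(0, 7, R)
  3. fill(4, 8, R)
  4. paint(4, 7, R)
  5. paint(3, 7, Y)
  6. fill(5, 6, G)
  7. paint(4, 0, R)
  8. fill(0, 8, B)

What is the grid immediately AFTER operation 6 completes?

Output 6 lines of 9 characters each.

Answer: RRRRRRRRR
RRRRRRRRR
RRRRRRRRR
RRRRRRRYR
RRRRRRGRR
RRRRRRGRR

Derivation:
After op 1 fill(5,3,G) [52 cells changed]:
GGGGGGGGG
GGGGGGGGG
GGGGGGGGG
GGGGGGGGG
GGGGGGWGG
GGGGGGWGG
After op 2 paint(0,7,R):
GGGGGGGRG
GGGGGGGGG
GGGGGGGGG
GGGGGGGGG
GGGGGGWGG
GGGGGGWGG
After op 3 fill(4,8,R) [51 cells changed]:
RRRRRRRRR
RRRRRRRRR
RRRRRRRRR
RRRRRRRRR
RRRRRRWRR
RRRRRRWRR
After op 4 paint(4,7,R):
RRRRRRRRR
RRRRRRRRR
RRRRRRRRR
RRRRRRRRR
RRRRRRWRR
RRRRRRWRR
After op 5 paint(3,7,Y):
RRRRRRRRR
RRRRRRRRR
RRRRRRRRR
RRRRRRRYR
RRRRRRWRR
RRRRRRWRR
After op 6 fill(5,6,G) [2 cells changed]:
RRRRRRRRR
RRRRRRRRR
RRRRRRRRR
RRRRRRRYR
RRRRRRGRR
RRRRRRGRR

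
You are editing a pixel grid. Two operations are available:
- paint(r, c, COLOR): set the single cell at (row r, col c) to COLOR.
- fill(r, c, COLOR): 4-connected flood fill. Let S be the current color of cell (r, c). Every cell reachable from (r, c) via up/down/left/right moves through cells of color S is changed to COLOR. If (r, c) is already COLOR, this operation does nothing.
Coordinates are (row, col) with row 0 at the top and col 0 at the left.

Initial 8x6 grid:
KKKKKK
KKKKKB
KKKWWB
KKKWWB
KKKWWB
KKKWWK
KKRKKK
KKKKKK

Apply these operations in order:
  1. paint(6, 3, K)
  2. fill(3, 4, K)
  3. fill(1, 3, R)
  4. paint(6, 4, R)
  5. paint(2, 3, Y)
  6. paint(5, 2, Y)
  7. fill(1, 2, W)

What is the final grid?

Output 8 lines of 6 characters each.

Answer: WWWWWW
WWWWWB
WWWYWB
WWWWWB
WWWWWB
WWYWWW
WWWWWW
WWWWWW

Derivation:
After op 1 paint(6,3,K):
KKKKKK
KKKKKB
KKKWWB
KKKWWB
KKKWWB
KKKWWK
KKRKKK
KKKKKK
After op 2 fill(3,4,K) [8 cells changed]:
KKKKKK
KKKKKB
KKKKKB
KKKKKB
KKKKKB
KKKKKK
KKRKKK
KKKKKK
After op 3 fill(1,3,R) [43 cells changed]:
RRRRRR
RRRRRB
RRRRRB
RRRRRB
RRRRRB
RRRRRR
RRRRRR
RRRRRR
After op 4 paint(6,4,R):
RRRRRR
RRRRRB
RRRRRB
RRRRRB
RRRRRB
RRRRRR
RRRRRR
RRRRRR
After op 5 paint(2,3,Y):
RRRRRR
RRRRRB
RRRYRB
RRRRRB
RRRRRB
RRRRRR
RRRRRR
RRRRRR
After op 6 paint(5,2,Y):
RRRRRR
RRRRRB
RRRYRB
RRRRRB
RRRRRB
RRYRRR
RRRRRR
RRRRRR
After op 7 fill(1,2,W) [42 cells changed]:
WWWWWW
WWWWWB
WWWYWB
WWWWWB
WWWWWB
WWYWWW
WWWWWW
WWWWWW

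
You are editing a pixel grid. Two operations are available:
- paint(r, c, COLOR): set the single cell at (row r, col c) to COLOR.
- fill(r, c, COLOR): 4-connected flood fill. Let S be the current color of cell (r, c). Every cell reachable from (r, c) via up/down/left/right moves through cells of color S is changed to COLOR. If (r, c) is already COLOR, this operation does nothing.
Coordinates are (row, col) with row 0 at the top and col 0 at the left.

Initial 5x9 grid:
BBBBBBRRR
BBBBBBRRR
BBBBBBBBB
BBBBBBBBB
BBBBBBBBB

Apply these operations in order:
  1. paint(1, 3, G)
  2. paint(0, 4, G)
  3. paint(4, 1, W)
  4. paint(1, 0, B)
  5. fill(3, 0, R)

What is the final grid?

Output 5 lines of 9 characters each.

Answer: RRRRGRRRR
RRRGRRRRR
RRRRRRRRR
RRRRRRRRR
RWRRRRRRR

Derivation:
After op 1 paint(1,3,G):
BBBBBBRRR
BBBGBBRRR
BBBBBBBBB
BBBBBBBBB
BBBBBBBBB
After op 2 paint(0,4,G):
BBBBGBRRR
BBBGBBRRR
BBBBBBBBB
BBBBBBBBB
BBBBBBBBB
After op 3 paint(4,1,W):
BBBBGBRRR
BBBGBBRRR
BBBBBBBBB
BBBBBBBBB
BWBBBBBBB
After op 4 paint(1,0,B):
BBBBGBRRR
BBBGBBRRR
BBBBBBBBB
BBBBBBBBB
BWBBBBBBB
After op 5 fill(3,0,R) [36 cells changed]:
RRRRGRRRR
RRRGRRRRR
RRRRRRRRR
RRRRRRRRR
RWRRRRRRR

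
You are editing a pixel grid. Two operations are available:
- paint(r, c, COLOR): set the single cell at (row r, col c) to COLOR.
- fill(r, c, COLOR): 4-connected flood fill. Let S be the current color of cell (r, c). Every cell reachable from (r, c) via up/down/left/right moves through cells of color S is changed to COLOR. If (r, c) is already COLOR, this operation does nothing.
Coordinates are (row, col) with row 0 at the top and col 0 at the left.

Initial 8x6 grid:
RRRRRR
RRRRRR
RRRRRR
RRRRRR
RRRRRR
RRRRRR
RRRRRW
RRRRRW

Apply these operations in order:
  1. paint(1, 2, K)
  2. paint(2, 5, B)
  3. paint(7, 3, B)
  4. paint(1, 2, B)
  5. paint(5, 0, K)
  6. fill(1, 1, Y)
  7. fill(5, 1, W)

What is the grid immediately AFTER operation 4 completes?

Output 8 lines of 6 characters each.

After op 1 paint(1,2,K):
RRRRRR
RRKRRR
RRRRRR
RRRRRR
RRRRRR
RRRRRR
RRRRRW
RRRRRW
After op 2 paint(2,5,B):
RRRRRR
RRKRRR
RRRRRB
RRRRRR
RRRRRR
RRRRRR
RRRRRW
RRRRRW
After op 3 paint(7,3,B):
RRRRRR
RRKRRR
RRRRRB
RRRRRR
RRRRRR
RRRRRR
RRRRRW
RRRBRW
After op 4 paint(1,2,B):
RRRRRR
RRBRRR
RRRRRB
RRRRRR
RRRRRR
RRRRRR
RRRRRW
RRRBRW

Answer: RRRRRR
RRBRRR
RRRRRB
RRRRRR
RRRRRR
RRRRRR
RRRRRW
RRRBRW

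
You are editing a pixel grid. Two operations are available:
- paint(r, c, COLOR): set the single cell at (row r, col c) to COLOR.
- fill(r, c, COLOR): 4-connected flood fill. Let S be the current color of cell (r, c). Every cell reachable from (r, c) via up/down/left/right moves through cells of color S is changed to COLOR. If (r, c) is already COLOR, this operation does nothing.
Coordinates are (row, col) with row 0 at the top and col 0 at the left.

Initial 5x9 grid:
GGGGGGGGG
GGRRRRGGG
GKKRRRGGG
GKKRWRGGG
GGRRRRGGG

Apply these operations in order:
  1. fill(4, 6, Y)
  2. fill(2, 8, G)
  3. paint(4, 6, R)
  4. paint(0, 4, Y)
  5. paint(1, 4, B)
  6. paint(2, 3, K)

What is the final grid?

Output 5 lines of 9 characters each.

After op 1 fill(4,6,Y) [27 cells changed]:
YYYYYYYYY
YYRRRRYYY
YKKRRRYYY
YKKRWRYYY
YYRRRRYYY
After op 2 fill(2,8,G) [27 cells changed]:
GGGGGGGGG
GGRRRRGGG
GKKRRRGGG
GKKRWRGGG
GGRRRRGGG
After op 3 paint(4,6,R):
GGGGGGGGG
GGRRRRGGG
GKKRRRGGG
GKKRWRGGG
GGRRRRRGG
After op 4 paint(0,4,Y):
GGGGYGGGG
GGRRRRGGG
GKKRRRGGG
GKKRWRGGG
GGRRRRRGG
After op 5 paint(1,4,B):
GGGGYGGGG
GGRRBRGGG
GKKRRRGGG
GKKRWRGGG
GGRRRRRGG
After op 6 paint(2,3,K):
GGGGYGGGG
GGRRBRGGG
GKKKRRGGG
GKKRWRGGG
GGRRRRRGG

Answer: GGGGYGGGG
GGRRBRGGG
GKKKRRGGG
GKKRWRGGG
GGRRRRRGG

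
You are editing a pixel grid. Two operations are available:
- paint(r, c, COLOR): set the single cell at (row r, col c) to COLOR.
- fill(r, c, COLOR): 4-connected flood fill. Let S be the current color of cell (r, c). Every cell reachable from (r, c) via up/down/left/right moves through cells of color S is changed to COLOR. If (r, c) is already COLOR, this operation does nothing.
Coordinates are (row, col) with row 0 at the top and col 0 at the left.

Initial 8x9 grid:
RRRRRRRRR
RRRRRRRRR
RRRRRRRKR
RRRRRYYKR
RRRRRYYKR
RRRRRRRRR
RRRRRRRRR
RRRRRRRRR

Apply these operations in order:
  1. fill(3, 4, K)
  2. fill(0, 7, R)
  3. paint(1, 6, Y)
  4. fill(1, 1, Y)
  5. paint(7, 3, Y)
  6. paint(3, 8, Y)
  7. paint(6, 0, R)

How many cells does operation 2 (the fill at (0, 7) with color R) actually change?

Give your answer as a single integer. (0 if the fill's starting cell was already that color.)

After op 1 fill(3,4,K) [65 cells changed]:
KKKKKKKKK
KKKKKKKKK
KKKKKKKKK
KKKKKYYKK
KKKKKYYKK
KKKKKKKKK
KKKKKKKKK
KKKKKKKKK
After op 2 fill(0,7,R) [68 cells changed]:
RRRRRRRRR
RRRRRRRRR
RRRRRRRRR
RRRRRYYRR
RRRRRYYRR
RRRRRRRRR
RRRRRRRRR
RRRRRRRRR

Answer: 68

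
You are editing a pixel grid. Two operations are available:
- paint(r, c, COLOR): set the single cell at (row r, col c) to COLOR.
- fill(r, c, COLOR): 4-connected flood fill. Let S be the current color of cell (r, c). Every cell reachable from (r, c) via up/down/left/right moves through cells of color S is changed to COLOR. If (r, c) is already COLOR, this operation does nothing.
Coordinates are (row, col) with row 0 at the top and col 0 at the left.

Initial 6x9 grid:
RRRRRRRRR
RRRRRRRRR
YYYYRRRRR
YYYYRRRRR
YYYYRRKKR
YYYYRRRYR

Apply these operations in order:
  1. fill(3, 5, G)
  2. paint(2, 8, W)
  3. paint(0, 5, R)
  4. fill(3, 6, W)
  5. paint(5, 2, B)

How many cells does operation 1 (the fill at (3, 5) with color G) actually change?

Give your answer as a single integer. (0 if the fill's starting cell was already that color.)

Answer: 35

Derivation:
After op 1 fill(3,5,G) [35 cells changed]:
GGGGGGGGG
GGGGGGGGG
YYYYGGGGG
YYYYGGGGG
YYYYGGKKG
YYYYGGGYG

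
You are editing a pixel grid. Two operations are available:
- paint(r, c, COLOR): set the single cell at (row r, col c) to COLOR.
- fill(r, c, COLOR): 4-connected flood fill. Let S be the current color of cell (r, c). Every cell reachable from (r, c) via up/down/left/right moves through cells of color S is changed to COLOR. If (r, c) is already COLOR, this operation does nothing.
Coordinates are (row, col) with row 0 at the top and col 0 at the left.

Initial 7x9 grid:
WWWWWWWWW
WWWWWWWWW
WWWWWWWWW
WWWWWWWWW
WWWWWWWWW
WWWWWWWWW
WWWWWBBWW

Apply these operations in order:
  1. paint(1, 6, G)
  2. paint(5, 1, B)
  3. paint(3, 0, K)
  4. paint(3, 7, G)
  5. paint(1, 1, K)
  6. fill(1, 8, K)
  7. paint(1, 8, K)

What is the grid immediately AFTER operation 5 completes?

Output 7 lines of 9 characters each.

After op 1 paint(1,6,G):
WWWWWWWWW
WWWWWWGWW
WWWWWWWWW
WWWWWWWWW
WWWWWWWWW
WWWWWWWWW
WWWWWBBWW
After op 2 paint(5,1,B):
WWWWWWWWW
WWWWWWGWW
WWWWWWWWW
WWWWWWWWW
WWWWWWWWW
WBWWWWWWW
WWWWWBBWW
After op 3 paint(3,0,K):
WWWWWWWWW
WWWWWWGWW
WWWWWWWWW
KWWWWWWWW
WWWWWWWWW
WBWWWWWWW
WWWWWBBWW
After op 4 paint(3,7,G):
WWWWWWWWW
WWWWWWGWW
WWWWWWWWW
KWWWWWWGW
WWWWWWWWW
WBWWWWWWW
WWWWWBBWW
After op 5 paint(1,1,K):
WWWWWWWWW
WKWWWWGWW
WWWWWWWWW
KWWWWWWGW
WWWWWWWWW
WBWWWWWWW
WWWWWBBWW

Answer: WWWWWWWWW
WKWWWWGWW
WWWWWWWWW
KWWWWWWGW
WWWWWWWWW
WBWWWWWWW
WWWWWBBWW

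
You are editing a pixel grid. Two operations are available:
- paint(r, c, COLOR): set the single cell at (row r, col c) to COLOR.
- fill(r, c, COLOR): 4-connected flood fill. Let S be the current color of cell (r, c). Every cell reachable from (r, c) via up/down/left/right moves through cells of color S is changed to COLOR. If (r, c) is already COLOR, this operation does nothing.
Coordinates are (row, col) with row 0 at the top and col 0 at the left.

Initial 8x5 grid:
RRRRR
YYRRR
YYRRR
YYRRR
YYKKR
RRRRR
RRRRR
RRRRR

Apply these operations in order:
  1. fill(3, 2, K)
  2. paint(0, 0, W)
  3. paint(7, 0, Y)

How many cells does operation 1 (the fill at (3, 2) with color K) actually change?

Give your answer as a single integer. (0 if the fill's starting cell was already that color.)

Answer: 30

Derivation:
After op 1 fill(3,2,K) [30 cells changed]:
KKKKK
YYKKK
YYKKK
YYKKK
YYKKK
KKKKK
KKKKK
KKKKK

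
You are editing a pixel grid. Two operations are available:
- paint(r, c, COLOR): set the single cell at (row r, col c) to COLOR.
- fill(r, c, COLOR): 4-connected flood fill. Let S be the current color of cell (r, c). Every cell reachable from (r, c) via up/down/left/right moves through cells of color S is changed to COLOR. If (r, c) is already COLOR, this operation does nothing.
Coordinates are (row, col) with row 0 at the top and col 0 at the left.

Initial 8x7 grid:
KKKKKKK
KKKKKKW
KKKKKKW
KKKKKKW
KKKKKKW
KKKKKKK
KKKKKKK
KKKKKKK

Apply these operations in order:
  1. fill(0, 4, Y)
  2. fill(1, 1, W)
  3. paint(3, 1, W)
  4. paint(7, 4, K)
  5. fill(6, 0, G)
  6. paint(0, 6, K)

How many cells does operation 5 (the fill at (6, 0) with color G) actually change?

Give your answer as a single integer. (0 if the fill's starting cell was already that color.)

Answer: 55

Derivation:
After op 1 fill(0,4,Y) [52 cells changed]:
YYYYYYY
YYYYYYW
YYYYYYW
YYYYYYW
YYYYYYW
YYYYYYY
YYYYYYY
YYYYYYY
After op 2 fill(1,1,W) [52 cells changed]:
WWWWWWW
WWWWWWW
WWWWWWW
WWWWWWW
WWWWWWW
WWWWWWW
WWWWWWW
WWWWWWW
After op 3 paint(3,1,W):
WWWWWWW
WWWWWWW
WWWWWWW
WWWWWWW
WWWWWWW
WWWWWWW
WWWWWWW
WWWWWWW
After op 4 paint(7,4,K):
WWWWWWW
WWWWWWW
WWWWWWW
WWWWWWW
WWWWWWW
WWWWWWW
WWWWWWW
WWWWKWW
After op 5 fill(6,0,G) [55 cells changed]:
GGGGGGG
GGGGGGG
GGGGGGG
GGGGGGG
GGGGGGG
GGGGGGG
GGGGGGG
GGGGKGG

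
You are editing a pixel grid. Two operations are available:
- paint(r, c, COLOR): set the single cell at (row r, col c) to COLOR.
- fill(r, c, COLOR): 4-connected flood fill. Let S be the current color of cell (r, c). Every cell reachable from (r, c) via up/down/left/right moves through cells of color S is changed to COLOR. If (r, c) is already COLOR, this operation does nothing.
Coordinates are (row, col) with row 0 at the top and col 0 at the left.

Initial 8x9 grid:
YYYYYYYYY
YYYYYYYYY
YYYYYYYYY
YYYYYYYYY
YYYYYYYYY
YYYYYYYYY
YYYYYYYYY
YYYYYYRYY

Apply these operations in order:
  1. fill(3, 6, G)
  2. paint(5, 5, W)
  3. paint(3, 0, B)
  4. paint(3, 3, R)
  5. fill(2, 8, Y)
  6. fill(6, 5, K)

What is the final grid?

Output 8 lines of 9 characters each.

Answer: KKKKKKKKK
KKKKKKKKK
KKKKKKKKK
BKKRKKKKK
KKKKKKKKK
KKKKKWKKK
KKKKKKKKK
KKKKKKRKK

Derivation:
After op 1 fill(3,6,G) [71 cells changed]:
GGGGGGGGG
GGGGGGGGG
GGGGGGGGG
GGGGGGGGG
GGGGGGGGG
GGGGGGGGG
GGGGGGGGG
GGGGGGRGG
After op 2 paint(5,5,W):
GGGGGGGGG
GGGGGGGGG
GGGGGGGGG
GGGGGGGGG
GGGGGGGGG
GGGGGWGGG
GGGGGGGGG
GGGGGGRGG
After op 3 paint(3,0,B):
GGGGGGGGG
GGGGGGGGG
GGGGGGGGG
BGGGGGGGG
GGGGGGGGG
GGGGGWGGG
GGGGGGGGG
GGGGGGRGG
After op 4 paint(3,3,R):
GGGGGGGGG
GGGGGGGGG
GGGGGGGGG
BGGRGGGGG
GGGGGGGGG
GGGGGWGGG
GGGGGGGGG
GGGGGGRGG
After op 5 fill(2,8,Y) [68 cells changed]:
YYYYYYYYY
YYYYYYYYY
YYYYYYYYY
BYYRYYYYY
YYYYYYYYY
YYYYYWYYY
YYYYYYYYY
YYYYYYRYY
After op 6 fill(6,5,K) [68 cells changed]:
KKKKKKKKK
KKKKKKKKK
KKKKKKKKK
BKKRKKKKK
KKKKKKKKK
KKKKKWKKK
KKKKKKKKK
KKKKKKRKK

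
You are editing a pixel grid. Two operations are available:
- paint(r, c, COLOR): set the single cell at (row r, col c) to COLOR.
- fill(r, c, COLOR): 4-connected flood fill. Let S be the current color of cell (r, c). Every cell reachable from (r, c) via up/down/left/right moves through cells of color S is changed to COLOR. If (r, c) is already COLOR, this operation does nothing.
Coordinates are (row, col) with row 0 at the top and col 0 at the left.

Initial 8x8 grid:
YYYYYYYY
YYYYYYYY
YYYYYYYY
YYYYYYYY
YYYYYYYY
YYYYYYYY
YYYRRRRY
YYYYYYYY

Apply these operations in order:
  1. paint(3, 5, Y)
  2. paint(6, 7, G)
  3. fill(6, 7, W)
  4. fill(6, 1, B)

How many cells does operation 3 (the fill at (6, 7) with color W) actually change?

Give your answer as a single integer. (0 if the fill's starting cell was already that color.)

Answer: 1

Derivation:
After op 1 paint(3,5,Y):
YYYYYYYY
YYYYYYYY
YYYYYYYY
YYYYYYYY
YYYYYYYY
YYYYYYYY
YYYRRRRY
YYYYYYYY
After op 2 paint(6,7,G):
YYYYYYYY
YYYYYYYY
YYYYYYYY
YYYYYYYY
YYYYYYYY
YYYYYYYY
YYYRRRRG
YYYYYYYY
After op 3 fill(6,7,W) [1 cells changed]:
YYYYYYYY
YYYYYYYY
YYYYYYYY
YYYYYYYY
YYYYYYYY
YYYYYYYY
YYYRRRRW
YYYYYYYY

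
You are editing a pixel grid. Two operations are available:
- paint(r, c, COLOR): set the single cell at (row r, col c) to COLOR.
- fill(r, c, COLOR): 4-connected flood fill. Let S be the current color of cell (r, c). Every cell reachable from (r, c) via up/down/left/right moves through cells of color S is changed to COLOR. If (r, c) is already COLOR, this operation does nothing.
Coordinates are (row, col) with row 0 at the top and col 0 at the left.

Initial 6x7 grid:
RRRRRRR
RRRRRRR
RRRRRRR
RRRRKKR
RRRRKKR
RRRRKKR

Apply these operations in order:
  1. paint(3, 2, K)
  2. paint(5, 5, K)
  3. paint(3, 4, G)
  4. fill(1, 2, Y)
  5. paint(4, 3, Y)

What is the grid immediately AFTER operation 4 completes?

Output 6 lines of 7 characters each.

Answer: YYYYYYY
YYYYYYY
YYYYYYY
YYKYGKY
YYYYKKY
YYYYKKY

Derivation:
After op 1 paint(3,2,K):
RRRRRRR
RRRRRRR
RRRRRRR
RRKRKKR
RRRRKKR
RRRRKKR
After op 2 paint(5,5,K):
RRRRRRR
RRRRRRR
RRRRRRR
RRKRKKR
RRRRKKR
RRRRKKR
After op 3 paint(3,4,G):
RRRRRRR
RRRRRRR
RRRRRRR
RRKRGKR
RRRRKKR
RRRRKKR
After op 4 fill(1,2,Y) [35 cells changed]:
YYYYYYY
YYYYYYY
YYYYYYY
YYKYGKY
YYYYKKY
YYYYKKY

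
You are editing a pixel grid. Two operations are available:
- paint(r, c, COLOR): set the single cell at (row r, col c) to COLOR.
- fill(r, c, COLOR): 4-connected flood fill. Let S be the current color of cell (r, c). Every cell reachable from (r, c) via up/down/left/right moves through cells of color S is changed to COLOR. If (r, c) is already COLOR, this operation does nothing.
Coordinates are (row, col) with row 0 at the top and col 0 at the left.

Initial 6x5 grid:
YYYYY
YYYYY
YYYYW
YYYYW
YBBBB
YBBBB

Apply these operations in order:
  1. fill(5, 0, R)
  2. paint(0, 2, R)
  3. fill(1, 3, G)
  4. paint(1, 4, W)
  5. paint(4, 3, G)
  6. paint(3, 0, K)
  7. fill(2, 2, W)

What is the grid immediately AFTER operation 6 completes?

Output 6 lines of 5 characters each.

Answer: GGGGG
GGGGW
GGGGW
KGGGW
GBBGB
GBBBB

Derivation:
After op 1 fill(5,0,R) [20 cells changed]:
RRRRR
RRRRR
RRRRW
RRRRW
RBBBB
RBBBB
After op 2 paint(0,2,R):
RRRRR
RRRRR
RRRRW
RRRRW
RBBBB
RBBBB
After op 3 fill(1,3,G) [20 cells changed]:
GGGGG
GGGGG
GGGGW
GGGGW
GBBBB
GBBBB
After op 4 paint(1,4,W):
GGGGG
GGGGW
GGGGW
GGGGW
GBBBB
GBBBB
After op 5 paint(4,3,G):
GGGGG
GGGGW
GGGGW
GGGGW
GBBGB
GBBBB
After op 6 paint(3,0,K):
GGGGG
GGGGW
GGGGW
KGGGW
GBBGB
GBBBB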